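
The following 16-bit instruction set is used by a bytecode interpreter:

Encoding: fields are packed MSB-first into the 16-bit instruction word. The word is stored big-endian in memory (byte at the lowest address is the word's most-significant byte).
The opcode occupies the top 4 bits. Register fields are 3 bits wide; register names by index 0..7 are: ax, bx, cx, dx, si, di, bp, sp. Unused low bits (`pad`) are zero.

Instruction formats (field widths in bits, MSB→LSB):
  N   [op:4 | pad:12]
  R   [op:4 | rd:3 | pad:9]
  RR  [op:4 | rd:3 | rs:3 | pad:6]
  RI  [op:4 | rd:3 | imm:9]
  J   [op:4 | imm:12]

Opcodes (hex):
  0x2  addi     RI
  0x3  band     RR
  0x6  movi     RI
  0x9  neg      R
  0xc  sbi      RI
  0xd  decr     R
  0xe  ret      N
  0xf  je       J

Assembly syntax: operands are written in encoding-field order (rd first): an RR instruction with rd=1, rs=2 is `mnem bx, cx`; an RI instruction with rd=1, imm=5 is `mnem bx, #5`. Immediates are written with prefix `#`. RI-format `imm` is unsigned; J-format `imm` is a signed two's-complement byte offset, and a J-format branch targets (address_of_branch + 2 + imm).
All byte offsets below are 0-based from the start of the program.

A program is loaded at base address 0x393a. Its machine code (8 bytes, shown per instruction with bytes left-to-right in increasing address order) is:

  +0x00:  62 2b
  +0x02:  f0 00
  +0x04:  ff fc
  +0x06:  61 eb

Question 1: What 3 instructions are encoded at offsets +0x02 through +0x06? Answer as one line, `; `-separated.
je #0; je #-4; movi ax, #491

+0x02: f0 00 ⇒ word 0xf000 (big)
  top 4b → 0xf → je [J]
  [11:0] imm=0 = #0
+0x04: ff fc ⇒ word 0xfffc (big)
  top 4b → 0xf → je [J]
  [11:0] imm=4092 (s12→-4) = #-4
+0x06: 61 eb ⇒ word 0x61eb (big)
  top 4b → 0x6 → movi [RI]
  [11:9] rd=0 = ax
  [8:0] imm=491 = #491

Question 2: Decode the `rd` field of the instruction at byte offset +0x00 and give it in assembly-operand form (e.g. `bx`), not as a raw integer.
bx

off 0x00: read 62 2b as big → 0x622b
  top 4b → 0x6 → movi [RI]
  [11:9] rd=1 = bx
  [8:0] imm=43 = #43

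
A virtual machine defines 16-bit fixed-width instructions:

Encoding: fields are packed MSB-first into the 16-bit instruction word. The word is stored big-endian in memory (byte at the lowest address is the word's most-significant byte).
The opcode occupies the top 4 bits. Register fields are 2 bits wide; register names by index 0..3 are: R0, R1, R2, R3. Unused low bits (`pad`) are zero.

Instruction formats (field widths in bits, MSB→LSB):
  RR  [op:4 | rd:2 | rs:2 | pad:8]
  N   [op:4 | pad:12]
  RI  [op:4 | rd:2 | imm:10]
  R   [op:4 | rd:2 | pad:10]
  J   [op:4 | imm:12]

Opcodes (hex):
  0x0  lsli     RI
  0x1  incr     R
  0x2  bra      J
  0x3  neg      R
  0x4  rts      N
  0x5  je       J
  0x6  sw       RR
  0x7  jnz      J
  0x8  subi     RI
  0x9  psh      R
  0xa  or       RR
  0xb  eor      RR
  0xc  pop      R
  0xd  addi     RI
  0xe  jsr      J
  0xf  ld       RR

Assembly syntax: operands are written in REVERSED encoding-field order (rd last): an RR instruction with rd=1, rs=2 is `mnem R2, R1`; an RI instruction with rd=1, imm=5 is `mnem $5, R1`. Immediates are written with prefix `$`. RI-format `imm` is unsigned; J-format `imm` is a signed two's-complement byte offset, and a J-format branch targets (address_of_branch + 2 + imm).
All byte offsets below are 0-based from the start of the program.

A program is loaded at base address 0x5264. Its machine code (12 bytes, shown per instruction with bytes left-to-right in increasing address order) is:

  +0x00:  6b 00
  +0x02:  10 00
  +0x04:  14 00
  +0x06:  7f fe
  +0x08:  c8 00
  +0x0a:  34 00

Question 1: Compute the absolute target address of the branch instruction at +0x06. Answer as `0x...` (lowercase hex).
0x526a

[06] 7f fe → 0x7ffe
  op=0x7ffe>>12=0x7 ⇒ jnz (J)
  imm@[11:0]=0xffe (s12→-2) ⇒ $-2
  target = base 0x5264 + off 0x06 + 2 + imm -2 = 0x526a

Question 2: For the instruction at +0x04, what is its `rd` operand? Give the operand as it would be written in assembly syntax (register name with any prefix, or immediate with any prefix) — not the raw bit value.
[04] 14 00 → 0x1400
  op=0x1400>>12=0x1 ⇒ incr (R)
  rd: (w>>10)&0x3=0x1 → R1

R1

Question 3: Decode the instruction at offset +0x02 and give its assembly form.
incr R0

+0x02: 10 00 ⇒ word 0x1000 (big)
  op=0x1000>>12=0x1 ⇒ incr (R)
  rd@[11:10]=0x0 ⇒ R0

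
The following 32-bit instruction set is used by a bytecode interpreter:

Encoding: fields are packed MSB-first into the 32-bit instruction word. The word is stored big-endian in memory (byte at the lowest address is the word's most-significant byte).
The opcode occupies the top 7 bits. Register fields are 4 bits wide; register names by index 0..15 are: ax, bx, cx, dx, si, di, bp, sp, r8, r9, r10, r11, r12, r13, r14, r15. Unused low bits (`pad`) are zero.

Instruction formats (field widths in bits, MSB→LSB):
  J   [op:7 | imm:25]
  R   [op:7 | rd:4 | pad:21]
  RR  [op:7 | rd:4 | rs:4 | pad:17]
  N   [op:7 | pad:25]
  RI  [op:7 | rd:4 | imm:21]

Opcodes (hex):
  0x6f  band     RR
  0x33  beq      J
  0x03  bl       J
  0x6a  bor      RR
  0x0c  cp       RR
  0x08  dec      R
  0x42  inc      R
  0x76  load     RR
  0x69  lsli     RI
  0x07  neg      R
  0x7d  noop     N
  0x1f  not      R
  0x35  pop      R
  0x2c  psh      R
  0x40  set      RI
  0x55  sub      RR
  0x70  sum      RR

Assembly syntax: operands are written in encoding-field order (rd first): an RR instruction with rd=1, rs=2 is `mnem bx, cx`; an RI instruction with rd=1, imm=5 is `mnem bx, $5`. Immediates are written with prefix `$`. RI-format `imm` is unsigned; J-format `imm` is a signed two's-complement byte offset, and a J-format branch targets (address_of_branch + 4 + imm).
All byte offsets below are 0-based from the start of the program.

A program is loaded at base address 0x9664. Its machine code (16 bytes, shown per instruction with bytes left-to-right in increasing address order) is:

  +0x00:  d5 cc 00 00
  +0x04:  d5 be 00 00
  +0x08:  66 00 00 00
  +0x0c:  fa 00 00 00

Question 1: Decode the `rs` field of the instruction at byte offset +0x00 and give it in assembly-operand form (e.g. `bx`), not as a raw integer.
bp

@+00  big-endian(d5 cc 00 00) = 0xd5cc0000
  op=0xd5cc0000>>25=0x6a ⇒ bor (RR)
  [24:21] rd=14 = r14
  [20:17] rs=6 = bp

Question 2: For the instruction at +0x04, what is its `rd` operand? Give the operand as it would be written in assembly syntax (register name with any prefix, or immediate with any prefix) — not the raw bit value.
r13

[04] d5 be 00 00 → 0xd5be0000
  top 7b → 0x6a → bor [RR]
  rd: (w>>21)&0xf=0xd → r13
  rs: (w>>17)&0xf=0xf → r15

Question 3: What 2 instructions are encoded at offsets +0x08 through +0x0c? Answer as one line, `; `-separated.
beq $0; noop

+0x08: 66 00 00 00 ⇒ word 0x66000000 (big)
  opcode bits[31:25]=0x33: beq/J
  imm@[24:0]=0x0 ⇒ $0
+0x0c: fa 00 00 00 ⇒ word 0xfa000000 (big)
  opcode bits[31:25]=0x7d: noop/N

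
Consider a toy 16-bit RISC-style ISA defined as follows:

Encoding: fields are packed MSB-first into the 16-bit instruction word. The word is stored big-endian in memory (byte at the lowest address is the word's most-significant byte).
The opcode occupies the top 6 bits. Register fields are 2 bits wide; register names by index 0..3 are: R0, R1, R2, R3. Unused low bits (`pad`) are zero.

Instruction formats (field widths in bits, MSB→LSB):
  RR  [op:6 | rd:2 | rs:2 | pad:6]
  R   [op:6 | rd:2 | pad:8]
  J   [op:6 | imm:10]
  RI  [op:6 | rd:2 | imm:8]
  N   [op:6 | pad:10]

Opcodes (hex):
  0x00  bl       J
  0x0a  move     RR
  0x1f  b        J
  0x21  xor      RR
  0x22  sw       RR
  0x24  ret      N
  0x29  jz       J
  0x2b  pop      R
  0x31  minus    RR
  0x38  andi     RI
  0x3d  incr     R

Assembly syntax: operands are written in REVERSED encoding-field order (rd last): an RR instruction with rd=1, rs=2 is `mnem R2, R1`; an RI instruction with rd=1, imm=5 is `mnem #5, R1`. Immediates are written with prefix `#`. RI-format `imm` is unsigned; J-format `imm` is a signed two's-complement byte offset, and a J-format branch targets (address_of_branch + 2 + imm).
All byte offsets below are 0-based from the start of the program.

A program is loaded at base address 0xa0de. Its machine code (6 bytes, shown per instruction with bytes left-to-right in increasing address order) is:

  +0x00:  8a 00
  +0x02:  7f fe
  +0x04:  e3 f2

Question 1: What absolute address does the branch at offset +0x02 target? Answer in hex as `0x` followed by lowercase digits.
off 0x02: read 7f fe as big → 0x7ffe
  opcode bits[15:10]=0x1f: b/J
  [9:0] imm=1022 (s10→-2) = #-2
  target = base 0xa0de + off 0x02 + 2 + imm -2 = 0xa0e0

0xa0e0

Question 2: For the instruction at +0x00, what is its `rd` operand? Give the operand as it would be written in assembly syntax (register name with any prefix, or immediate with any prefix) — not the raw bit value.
R2

@+00  big-endian(8a 00) = 0x8a00
  opcode bits[15:10]=0x22: sw/RR
  rd@[9:8]=0x2 ⇒ R2
  rs@[7:6]=0x0 ⇒ R0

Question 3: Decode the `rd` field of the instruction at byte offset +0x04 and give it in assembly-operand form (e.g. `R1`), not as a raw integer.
R3

+0x04: e3 f2 ⇒ word 0xe3f2 (big)
  top 6b → 0x38 → andi [RI]
  rd@[9:8]=0x3 ⇒ R3
  imm@[7:0]=0xf2 ⇒ #242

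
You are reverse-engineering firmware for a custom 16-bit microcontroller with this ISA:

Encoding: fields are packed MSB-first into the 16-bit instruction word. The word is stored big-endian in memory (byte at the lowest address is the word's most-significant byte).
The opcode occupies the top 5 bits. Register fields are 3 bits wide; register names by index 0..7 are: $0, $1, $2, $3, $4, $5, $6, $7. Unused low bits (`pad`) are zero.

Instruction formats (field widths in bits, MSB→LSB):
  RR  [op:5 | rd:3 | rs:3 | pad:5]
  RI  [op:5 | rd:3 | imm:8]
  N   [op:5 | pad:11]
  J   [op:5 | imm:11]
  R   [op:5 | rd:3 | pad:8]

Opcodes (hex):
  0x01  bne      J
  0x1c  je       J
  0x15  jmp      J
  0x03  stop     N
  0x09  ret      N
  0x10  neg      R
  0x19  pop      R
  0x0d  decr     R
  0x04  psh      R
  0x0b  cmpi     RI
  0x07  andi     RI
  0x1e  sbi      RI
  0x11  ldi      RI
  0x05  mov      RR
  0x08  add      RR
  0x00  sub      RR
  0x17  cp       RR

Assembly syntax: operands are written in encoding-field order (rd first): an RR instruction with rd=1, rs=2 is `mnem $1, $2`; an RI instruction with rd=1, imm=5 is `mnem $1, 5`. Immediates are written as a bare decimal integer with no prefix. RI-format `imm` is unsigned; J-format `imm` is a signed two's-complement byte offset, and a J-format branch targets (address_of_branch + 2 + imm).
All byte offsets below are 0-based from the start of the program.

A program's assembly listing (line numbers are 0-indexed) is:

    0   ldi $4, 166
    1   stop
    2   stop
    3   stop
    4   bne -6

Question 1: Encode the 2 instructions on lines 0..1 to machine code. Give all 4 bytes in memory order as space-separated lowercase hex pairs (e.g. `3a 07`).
8c a6 18 00

line 0 (ldi): pack op=0x11:5|rd=4:3|imm=166:8 = 0x8ca6; big→ 8c a6
line 1 (stop): pack op=0x3:5|pad=0:11 = 0x1800; big→ 18 00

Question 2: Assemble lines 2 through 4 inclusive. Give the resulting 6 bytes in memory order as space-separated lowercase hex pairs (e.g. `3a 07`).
18 00 18 00 0f fa

2. stop fields op=0x3:5|pad=0:11 → word 1800h → 18 00
3. stop fields op=0x3:5|pad=0:11 → word 1800h → 18 00
4. bne fields op=0x1:5|imm=-6:11 → word 0ffah → 0f fa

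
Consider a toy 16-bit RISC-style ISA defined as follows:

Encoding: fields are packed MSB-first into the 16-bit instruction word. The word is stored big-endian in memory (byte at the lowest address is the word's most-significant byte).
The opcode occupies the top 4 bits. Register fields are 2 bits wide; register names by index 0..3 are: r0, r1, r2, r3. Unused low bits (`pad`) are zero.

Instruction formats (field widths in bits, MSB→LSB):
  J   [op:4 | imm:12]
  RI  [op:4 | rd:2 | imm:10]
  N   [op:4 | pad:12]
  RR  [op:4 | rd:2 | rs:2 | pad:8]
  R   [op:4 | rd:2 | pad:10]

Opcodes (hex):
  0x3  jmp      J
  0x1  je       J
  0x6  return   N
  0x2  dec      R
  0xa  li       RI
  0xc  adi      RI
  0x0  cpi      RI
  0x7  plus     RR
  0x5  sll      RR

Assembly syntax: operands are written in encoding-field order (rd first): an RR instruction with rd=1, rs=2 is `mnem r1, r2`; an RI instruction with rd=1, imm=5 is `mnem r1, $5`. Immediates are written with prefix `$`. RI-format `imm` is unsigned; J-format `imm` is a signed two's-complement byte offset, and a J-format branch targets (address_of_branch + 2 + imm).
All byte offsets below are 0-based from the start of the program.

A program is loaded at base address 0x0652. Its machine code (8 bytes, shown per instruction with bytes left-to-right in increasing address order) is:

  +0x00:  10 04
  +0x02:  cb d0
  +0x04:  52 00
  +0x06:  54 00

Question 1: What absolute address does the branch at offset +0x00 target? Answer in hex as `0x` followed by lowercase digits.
[00] 10 04 → 0x1004
  op=0x1004>>12=0x1 ⇒ je (J)
  imm@[11:0]=0x4 ⇒ $4
  target = base 0x0652 + off 0x00 + 2 + imm 4 = 0x0658

0x0658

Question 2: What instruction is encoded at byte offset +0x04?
@+04  big-endian(52 00) = 0x5200
  opcode bits[15:12]=0x5: sll/RR
  rd: (w>>10)&0x3=0x0 → r0
  rs: (w>>8)&0x3=0x2 → r2

sll r0, r2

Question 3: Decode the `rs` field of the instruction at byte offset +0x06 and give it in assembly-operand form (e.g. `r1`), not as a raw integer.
off 0x06: read 54 00 as big → 0x5400
  top 4b → 0x5 → sll [RR]
  rd@[11:10]=0x1 ⇒ r1
  rs@[9:8]=0x0 ⇒ r0

r0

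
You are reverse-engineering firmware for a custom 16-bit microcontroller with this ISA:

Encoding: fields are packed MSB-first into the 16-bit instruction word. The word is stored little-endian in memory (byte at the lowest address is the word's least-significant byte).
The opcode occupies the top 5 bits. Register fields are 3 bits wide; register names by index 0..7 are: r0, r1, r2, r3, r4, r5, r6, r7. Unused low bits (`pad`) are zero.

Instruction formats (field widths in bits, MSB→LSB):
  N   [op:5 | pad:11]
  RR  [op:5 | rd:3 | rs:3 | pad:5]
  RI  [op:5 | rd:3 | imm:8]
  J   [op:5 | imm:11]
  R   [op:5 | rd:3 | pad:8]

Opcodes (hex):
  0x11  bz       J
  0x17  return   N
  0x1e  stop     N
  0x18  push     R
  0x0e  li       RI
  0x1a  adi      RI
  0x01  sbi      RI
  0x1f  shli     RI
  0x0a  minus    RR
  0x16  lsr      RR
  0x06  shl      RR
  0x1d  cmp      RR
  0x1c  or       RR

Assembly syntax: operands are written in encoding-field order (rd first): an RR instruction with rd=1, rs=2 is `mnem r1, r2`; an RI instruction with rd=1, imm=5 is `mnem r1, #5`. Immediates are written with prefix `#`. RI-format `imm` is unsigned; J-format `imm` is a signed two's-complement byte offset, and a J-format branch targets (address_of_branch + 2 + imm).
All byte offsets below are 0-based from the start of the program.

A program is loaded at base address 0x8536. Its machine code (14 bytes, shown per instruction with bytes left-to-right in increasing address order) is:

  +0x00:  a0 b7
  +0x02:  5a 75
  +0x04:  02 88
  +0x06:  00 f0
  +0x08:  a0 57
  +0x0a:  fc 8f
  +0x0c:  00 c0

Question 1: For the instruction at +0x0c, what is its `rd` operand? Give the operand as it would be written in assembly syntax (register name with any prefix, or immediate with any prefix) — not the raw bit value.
r0

+0x0c: 00 c0 ⇒ word 0xc000 (little)
  top 5b → 0x18 → push [R]
  [10:8] rd=0 = r0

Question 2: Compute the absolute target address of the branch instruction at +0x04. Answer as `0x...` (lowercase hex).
0x853e

@+04  little-endian(02 88) = 0x8802
  opcode bits[15:11]=0x11: bz/J
  [10:0] imm=2 = #2
  target = base 0x8536 + off 0x04 + 2 + imm 2 = 0x853e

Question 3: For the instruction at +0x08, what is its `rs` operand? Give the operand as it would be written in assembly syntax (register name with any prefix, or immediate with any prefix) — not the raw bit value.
@+08  little-endian(a0 57) = 0x57a0
  op=0x57a0>>11=0xa ⇒ minus (RR)
  rd: (w>>8)&0x7=0x7 → r7
  rs: (w>>5)&0x7=0x5 → r5

r5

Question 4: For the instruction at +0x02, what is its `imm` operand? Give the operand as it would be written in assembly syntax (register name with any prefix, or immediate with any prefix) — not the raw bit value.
#90

[02] 5a 75 → 0x755a
  op=0x755a>>11=0xe ⇒ li (RI)
  rd: (w>>8)&0x7=0x5 → r5
  imm: (w>>0)&0xff=0x5a → #90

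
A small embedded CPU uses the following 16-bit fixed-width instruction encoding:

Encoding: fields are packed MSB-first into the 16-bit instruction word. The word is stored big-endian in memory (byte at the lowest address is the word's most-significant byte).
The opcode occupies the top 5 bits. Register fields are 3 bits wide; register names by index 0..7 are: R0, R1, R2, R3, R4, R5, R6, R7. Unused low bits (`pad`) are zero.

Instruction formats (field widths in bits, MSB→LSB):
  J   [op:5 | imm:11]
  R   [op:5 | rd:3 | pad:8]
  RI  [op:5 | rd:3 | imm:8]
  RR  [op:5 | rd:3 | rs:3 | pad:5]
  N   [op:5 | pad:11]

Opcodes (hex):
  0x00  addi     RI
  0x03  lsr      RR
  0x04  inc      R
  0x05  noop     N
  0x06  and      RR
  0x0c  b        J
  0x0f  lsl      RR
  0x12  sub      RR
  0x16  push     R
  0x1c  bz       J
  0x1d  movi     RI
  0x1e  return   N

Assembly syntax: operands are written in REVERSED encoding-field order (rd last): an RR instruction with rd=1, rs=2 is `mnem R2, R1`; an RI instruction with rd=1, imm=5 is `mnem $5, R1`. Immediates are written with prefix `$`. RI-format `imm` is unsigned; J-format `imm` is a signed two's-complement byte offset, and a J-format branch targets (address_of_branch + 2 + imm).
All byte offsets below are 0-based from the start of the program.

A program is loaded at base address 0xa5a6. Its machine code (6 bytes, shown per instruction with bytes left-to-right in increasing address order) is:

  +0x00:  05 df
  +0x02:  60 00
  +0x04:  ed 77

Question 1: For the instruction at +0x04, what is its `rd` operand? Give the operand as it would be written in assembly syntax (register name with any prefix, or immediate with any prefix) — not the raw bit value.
R5

[04] ed 77 → 0xed77
  op=0xed77>>11=0x1d ⇒ movi (RI)
  rd: (w>>8)&0x7=0x5 → R5
  imm: (w>>0)&0xff=0x77 → $119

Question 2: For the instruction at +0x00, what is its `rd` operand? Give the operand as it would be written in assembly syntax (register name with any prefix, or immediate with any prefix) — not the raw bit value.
[00] 05 df → 0x05df
  op=0x05df>>11=0x0 ⇒ addi (RI)
  rd@[10:8]=0x5 ⇒ R5
  imm@[7:0]=0xdf ⇒ $223

R5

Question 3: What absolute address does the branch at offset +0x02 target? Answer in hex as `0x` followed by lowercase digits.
[02] 60 00 → 0x6000
  op=0x6000>>11=0xc ⇒ b (J)
  [10:0] imm=0 = $0
  target = base 0xa5a6 + off 0x02 + 2 + imm 0 = 0xa5aa

0xa5aa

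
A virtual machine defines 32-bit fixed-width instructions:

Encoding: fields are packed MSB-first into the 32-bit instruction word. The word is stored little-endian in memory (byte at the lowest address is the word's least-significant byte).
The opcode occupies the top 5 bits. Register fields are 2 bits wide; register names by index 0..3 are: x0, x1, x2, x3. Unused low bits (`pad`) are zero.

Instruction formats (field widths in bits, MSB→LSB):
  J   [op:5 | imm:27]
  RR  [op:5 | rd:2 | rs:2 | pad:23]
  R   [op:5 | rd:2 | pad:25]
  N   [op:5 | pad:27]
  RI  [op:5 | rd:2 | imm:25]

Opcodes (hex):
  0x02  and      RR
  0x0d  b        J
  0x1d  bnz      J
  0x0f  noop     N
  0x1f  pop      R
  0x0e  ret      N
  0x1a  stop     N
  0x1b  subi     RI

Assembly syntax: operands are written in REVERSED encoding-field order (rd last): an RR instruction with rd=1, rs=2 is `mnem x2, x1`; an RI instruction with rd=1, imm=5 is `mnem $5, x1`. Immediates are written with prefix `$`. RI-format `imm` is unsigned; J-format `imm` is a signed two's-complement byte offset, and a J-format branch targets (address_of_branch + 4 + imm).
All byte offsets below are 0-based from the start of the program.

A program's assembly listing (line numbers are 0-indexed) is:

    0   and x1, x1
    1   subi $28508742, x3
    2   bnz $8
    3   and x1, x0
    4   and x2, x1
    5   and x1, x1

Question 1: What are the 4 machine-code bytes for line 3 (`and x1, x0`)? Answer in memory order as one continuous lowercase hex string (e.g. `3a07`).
00008010

3. and fields op=0x2:5|rd=0:2|rs=1:2|pad=0:23 → word 10800000h → 00 00 80 10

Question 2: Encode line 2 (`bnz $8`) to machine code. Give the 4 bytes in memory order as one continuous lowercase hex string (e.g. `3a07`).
080000e8

line 2 (bnz): pack op=0x1d:5|imm=8:27 = 0xe8000008; little→ 08 00 00 e8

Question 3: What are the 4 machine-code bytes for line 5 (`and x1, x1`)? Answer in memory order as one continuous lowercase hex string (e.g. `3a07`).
line 5 (and): pack op=0x2:5|rd=1:2|rs=1:2|pad=0:23 = 0x12800000; little→ 00 00 80 12

00008012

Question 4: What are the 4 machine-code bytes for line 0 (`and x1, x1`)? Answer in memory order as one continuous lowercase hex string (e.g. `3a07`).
00008012

0. and fields op=0x2:5|rd=1:2|rs=1:2|pad=0:23 → word 12800000h → 00 00 80 12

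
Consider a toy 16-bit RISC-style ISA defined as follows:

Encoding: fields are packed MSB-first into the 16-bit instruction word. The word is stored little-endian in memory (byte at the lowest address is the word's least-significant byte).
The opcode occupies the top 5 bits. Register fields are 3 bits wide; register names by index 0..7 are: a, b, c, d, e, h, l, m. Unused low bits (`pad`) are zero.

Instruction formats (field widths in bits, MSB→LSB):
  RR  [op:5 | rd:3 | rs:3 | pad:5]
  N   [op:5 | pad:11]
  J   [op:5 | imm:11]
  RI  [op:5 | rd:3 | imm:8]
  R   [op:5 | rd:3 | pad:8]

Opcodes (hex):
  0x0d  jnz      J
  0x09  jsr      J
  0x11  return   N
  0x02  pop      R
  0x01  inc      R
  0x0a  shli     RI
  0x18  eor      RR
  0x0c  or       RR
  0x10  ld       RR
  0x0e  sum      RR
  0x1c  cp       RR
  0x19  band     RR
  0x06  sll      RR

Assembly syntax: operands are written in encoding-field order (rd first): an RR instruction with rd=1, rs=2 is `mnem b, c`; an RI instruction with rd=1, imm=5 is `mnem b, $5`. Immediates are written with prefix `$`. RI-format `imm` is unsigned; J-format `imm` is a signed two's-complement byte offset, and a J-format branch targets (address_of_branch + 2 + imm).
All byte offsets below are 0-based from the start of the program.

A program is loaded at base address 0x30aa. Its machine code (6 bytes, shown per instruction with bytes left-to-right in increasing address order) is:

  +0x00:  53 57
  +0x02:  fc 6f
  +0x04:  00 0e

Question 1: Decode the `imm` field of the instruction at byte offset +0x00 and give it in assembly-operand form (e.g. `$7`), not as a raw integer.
off 0x00: read 53 57 as little → 0x5753
  op=0x5753>>11=0xa ⇒ shli (RI)
  rd@[10:8]=0x7 ⇒ m
  imm@[7:0]=0x53 ⇒ $83

$83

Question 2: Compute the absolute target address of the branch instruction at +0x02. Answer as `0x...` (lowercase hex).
[02] fc 6f → 0x6ffc
  op=0x6ffc>>11=0xd ⇒ jnz (J)
  [10:0] imm=2044 (s11→-4) = $-4
  target = base 0x30aa + off 0x02 + 2 + imm -4 = 0x30aa

0x30aa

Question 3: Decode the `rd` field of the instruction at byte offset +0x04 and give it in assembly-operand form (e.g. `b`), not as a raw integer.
+0x04: 00 0e ⇒ word 0x0e00 (little)
  opcode bits[15:11]=0x1: inc/R
  [10:8] rd=6 = l

l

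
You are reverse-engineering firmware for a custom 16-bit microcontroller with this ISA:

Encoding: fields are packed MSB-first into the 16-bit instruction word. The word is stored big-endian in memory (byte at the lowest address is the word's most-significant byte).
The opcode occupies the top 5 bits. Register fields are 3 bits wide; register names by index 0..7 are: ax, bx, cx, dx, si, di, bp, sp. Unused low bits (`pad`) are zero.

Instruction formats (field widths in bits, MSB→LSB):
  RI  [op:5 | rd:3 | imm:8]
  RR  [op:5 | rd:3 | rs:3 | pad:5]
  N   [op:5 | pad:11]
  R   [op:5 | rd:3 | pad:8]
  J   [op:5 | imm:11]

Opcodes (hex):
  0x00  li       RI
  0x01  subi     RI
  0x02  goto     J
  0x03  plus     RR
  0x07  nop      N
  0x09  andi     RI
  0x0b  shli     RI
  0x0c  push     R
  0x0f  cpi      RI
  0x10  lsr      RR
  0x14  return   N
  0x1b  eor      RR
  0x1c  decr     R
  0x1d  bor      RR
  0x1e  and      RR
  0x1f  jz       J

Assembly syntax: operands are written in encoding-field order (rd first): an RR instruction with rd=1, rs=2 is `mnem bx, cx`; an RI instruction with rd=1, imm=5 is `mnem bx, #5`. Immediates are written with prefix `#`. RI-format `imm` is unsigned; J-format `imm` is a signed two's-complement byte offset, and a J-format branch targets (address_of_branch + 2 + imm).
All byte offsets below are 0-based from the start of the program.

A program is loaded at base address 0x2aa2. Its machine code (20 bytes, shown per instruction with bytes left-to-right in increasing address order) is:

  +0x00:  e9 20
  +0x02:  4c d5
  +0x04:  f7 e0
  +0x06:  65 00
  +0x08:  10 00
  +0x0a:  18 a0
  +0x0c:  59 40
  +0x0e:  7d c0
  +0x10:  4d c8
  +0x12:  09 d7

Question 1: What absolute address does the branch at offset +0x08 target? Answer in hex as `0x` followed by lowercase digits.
0x2aac

+0x08: 10 00 ⇒ word 0x1000 (big)
  op=0x1000>>11=0x2 ⇒ goto (J)
  imm@[10:0]=0x0 ⇒ #0
  target = base 0x2aa2 + off 0x08 + 2 + imm 0 = 0x2aac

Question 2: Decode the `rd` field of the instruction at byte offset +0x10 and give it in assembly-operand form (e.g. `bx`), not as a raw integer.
di

[10] 4d c8 → 0x4dc8
  top 5b → 0x9 → andi [RI]
  [10:8] rd=5 = di
  [7:0] imm=200 = #200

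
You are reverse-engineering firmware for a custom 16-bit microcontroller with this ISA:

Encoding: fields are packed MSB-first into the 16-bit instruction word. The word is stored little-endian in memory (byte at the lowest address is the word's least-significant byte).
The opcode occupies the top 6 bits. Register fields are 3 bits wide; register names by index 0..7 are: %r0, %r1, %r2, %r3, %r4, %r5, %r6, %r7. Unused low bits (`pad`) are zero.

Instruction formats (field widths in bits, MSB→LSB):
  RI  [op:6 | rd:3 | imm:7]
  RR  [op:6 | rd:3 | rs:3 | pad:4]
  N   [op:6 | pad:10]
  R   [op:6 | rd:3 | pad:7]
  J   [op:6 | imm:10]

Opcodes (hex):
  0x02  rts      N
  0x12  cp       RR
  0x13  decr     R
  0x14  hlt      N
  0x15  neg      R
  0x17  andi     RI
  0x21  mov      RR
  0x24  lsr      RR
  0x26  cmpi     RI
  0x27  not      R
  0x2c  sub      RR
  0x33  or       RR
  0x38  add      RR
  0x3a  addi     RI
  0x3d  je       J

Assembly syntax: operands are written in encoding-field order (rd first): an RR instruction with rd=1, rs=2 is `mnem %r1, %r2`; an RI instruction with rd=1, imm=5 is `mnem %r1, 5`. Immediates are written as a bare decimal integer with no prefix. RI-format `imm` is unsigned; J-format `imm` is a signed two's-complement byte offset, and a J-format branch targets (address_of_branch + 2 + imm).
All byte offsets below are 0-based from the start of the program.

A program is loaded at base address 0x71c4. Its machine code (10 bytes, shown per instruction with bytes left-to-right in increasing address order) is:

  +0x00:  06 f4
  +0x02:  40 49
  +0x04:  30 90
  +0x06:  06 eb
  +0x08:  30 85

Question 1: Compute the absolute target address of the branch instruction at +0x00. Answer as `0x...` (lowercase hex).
[00] 06 f4 → 0xf406
  top 6b → 0x3d → je [J]
  imm@[9:0]=0x6 ⇒ 6
  target = base 0x71c4 + off 0x00 + 2 + imm 6 = 0x71cc

0x71cc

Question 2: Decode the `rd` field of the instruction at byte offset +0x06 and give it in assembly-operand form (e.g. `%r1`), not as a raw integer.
@+06  little-endian(06 eb) = 0xeb06
  top 6b → 0x3a → addi [RI]
  [9:7] rd=6 = %r6
  [6:0] imm=6 = 6

%r6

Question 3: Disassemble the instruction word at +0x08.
mov %r2, %r3

+0x08: 30 85 ⇒ word 0x8530 (little)
  op=0x8530>>10=0x21 ⇒ mov (RR)
  [9:7] rd=2 = %r2
  [6:4] rs=3 = %r3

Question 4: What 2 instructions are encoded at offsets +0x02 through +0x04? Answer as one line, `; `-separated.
+0x02: 40 49 ⇒ word 0x4940 (little)
  top 6b → 0x12 → cp [RR]
  rd@[9:7]=0x2 ⇒ %r2
  rs@[6:4]=0x4 ⇒ %r4
+0x04: 30 90 ⇒ word 0x9030 (little)
  top 6b → 0x24 → lsr [RR]
  rd@[9:7]=0x0 ⇒ %r0
  rs@[6:4]=0x3 ⇒ %r3

cp %r2, %r4; lsr %r0, %r3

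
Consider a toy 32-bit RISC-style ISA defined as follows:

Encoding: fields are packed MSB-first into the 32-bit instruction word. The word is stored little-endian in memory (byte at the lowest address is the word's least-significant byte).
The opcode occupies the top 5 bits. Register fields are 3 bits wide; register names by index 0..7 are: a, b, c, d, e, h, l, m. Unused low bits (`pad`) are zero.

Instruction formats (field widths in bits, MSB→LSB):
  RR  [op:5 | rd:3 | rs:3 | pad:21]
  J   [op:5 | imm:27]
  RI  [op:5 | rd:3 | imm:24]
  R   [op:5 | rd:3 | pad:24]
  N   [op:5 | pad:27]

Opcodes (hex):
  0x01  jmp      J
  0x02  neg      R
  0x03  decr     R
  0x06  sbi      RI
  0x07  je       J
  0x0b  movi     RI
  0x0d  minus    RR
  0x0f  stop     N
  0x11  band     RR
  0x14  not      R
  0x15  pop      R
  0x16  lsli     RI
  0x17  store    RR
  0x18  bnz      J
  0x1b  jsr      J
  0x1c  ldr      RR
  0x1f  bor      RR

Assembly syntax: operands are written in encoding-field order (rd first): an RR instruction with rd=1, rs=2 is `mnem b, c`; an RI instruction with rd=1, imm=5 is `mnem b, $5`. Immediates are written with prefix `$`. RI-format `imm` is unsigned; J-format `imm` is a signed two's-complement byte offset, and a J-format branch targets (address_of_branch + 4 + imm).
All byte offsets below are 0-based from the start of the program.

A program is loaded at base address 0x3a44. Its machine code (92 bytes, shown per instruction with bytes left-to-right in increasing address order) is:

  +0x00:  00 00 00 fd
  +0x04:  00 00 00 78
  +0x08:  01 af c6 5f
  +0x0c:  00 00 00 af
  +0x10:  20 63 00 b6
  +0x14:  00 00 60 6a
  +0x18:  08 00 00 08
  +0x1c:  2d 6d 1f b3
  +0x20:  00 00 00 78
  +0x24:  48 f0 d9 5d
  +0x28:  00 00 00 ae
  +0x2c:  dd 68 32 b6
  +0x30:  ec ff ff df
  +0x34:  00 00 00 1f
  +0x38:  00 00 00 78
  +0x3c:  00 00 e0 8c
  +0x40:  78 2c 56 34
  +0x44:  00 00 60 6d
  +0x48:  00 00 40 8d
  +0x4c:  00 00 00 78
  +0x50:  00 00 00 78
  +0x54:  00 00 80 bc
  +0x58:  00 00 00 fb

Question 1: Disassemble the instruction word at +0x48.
band h, c

off 0x48: read 00 00 40 8d as little → 0x8d400000
  opcode bits[31:27]=0x11: band/RR
  rd@[26:24]=0x5 ⇒ h
  rs@[23:21]=0x2 ⇒ c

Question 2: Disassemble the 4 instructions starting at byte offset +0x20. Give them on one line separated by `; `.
+0x20: 00 00 00 78 ⇒ word 0x78000000 (little)
  op=0x78000000>>27=0xf ⇒ stop (N)
+0x24: 48 f0 d9 5d ⇒ word 0x5dd9f048 (little)
  op=0x5dd9f048>>27=0xb ⇒ movi (RI)
  rd@[26:24]=0x5 ⇒ h
  imm@[23:0]=0xd9f048 ⇒ $14282824
+0x28: 00 00 00 ae ⇒ word 0xae000000 (little)
  op=0xae000000>>27=0x15 ⇒ pop (R)
  rd@[26:24]=0x6 ⇒ l
+0x2c: dd 68 32 b6 ⇒ word 0xb63268dd (little)
  op=0xb63268dd>>27=0x16 ⇒ lsli (RI)
  rd@[26:24]=0x6 ⇒ l
  imm@[23:0]=0x3268dd ⇒ $3303645

stop; movi h, $14282824; pop l; lsli l, $3303645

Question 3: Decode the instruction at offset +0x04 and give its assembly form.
off 0x04: read 00 00 00 78 as little → 0x78000000
  opcode bits[31:27]=0xf: stop/N

stop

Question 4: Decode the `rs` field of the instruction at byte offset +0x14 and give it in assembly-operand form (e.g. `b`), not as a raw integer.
[14] 00 00 60 6a → 0x6a600000
  top 5b → 0xd → minus [RR]
  rd: (w>>24)&0x7=0x2 → c
  rs: (w>>21)&0x7=0x3 → d

d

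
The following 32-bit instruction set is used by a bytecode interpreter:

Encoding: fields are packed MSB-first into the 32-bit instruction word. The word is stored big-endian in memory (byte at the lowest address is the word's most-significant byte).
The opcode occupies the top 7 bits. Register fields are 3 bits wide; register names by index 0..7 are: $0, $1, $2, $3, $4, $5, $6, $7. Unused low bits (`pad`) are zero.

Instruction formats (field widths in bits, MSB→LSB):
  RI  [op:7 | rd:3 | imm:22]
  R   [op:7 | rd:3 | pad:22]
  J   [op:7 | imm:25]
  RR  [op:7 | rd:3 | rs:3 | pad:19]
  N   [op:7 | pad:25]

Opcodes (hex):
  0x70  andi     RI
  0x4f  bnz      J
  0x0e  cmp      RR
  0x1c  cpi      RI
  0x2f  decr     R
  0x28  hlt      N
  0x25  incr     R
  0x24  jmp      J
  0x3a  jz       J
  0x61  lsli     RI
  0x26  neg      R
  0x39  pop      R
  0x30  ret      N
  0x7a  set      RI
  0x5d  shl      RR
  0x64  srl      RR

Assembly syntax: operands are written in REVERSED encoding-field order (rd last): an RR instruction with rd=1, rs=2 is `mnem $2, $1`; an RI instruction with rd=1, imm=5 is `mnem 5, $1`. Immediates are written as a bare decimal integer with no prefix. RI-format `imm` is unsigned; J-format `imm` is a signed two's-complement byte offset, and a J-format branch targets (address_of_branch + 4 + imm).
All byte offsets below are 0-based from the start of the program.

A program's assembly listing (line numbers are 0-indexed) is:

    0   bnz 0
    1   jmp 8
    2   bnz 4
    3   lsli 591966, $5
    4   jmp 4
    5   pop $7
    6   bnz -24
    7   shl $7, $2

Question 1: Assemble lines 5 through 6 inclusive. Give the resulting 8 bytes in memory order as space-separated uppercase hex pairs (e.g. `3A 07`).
73 C0 00 00 9F FF FF E8

5. pop fields op=0x39:7|rd=7:3|pad=0:22 → word 73c00000h → 73 c0 00 00
6. bnz fields op=0x4f:7|imm=-24:25 → word 9fffffe8h → 9f ff ff e8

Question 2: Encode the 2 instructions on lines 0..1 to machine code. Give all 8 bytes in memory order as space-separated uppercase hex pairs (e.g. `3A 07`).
L0: bnz op=0x4f:7|imm=0:25 ⇒ 0x9e000000 ⇒ big 9e 00 00 00
L1: jmp op=0x24:7|imm=8:25 ⇒ 0x48000008 ⇒ big 48 00 00 08

9E 00 00 00 48 00 00 08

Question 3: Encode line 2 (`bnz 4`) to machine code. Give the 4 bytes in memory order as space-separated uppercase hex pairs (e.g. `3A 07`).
9E 00 00 04

2. bnz fields op=0x4f:7|imm=4:25 → word 9e000004h → 9e 00 00 04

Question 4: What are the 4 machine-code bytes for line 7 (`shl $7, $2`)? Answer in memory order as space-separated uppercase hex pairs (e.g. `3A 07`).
BA B8 00 00

7. shl fields op=0x5d:7|rd=2:3|rs=7:3|pad=0:19 → word bab80000h → ba b8 00 00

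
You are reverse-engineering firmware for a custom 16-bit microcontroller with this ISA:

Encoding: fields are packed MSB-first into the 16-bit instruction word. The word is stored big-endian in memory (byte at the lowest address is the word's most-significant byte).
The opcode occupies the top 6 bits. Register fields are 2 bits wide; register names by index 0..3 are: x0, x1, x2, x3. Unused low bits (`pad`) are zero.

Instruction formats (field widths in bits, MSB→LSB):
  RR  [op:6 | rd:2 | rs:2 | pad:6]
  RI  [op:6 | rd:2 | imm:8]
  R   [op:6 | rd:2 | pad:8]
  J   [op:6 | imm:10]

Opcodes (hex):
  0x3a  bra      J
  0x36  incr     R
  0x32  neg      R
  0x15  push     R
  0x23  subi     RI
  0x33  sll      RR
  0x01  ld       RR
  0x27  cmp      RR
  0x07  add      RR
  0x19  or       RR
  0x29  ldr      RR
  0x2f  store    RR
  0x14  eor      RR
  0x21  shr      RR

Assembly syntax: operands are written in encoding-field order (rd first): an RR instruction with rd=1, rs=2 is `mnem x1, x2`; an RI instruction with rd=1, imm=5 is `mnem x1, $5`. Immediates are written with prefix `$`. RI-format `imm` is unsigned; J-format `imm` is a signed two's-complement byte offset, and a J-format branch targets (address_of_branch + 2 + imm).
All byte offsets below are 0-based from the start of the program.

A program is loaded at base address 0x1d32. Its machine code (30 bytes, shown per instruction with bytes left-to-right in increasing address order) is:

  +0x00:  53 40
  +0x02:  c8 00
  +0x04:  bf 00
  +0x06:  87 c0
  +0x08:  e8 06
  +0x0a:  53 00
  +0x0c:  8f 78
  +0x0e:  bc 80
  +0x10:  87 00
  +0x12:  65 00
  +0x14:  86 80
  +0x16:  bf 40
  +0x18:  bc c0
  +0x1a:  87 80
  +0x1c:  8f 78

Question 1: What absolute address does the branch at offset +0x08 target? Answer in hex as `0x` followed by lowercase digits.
0x1d42

@+08  big-endian(e8 06) = 0xe806
  top 6b → 0x3a → bra [J]
  imm@[9:0]=0x6 ⇒ $6
  target = base 0x1d32 + off 0x08 + 2 + imm 6 = 0x1d42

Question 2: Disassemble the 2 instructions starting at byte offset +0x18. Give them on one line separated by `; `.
off 0x18: read bc c0 as big → 0xbcc0
  op=0xbcc0>>10=0x2f ⇒ store (RR)
  [9:8] rd=0 = x0
  [7:6] rs=3 = x3
off 0x1a: read 87 80 as big → 0x8780
  op=0x8780>>10=0x21 ⇒ shr (RR)
  [9:8] rd=3 = x3
  [7:6] rs=2 = x2

store x0, x3; shr x3, x2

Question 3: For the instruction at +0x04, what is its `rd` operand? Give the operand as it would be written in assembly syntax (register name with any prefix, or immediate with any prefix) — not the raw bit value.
[04] bf 00 → 0xbf00
  top 6b → 0x2f → store [RR]
  rd: (w>>8)&0x3=0x3 → x3
  rs: (w>>6)&0x3=0x0 → x0

x3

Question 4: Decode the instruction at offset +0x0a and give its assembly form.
eor x3, x0

off 0x0a: read 53 00 as big → 0x5300
  op=0x5300>>10=0x14 ⇒ eor (RR)
  [9:8] rd=3 = x3
  [7:6] rs=0 = x0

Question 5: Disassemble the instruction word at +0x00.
eor x3, x1

[00] 53 40 → 0x5340
  op=0x5340>>10=0x14 ⇒ eor (RR)
  rd: (w>>8)&0x3=0x3 → x3
  rs: (w>>6)&0x3=0x1 → x1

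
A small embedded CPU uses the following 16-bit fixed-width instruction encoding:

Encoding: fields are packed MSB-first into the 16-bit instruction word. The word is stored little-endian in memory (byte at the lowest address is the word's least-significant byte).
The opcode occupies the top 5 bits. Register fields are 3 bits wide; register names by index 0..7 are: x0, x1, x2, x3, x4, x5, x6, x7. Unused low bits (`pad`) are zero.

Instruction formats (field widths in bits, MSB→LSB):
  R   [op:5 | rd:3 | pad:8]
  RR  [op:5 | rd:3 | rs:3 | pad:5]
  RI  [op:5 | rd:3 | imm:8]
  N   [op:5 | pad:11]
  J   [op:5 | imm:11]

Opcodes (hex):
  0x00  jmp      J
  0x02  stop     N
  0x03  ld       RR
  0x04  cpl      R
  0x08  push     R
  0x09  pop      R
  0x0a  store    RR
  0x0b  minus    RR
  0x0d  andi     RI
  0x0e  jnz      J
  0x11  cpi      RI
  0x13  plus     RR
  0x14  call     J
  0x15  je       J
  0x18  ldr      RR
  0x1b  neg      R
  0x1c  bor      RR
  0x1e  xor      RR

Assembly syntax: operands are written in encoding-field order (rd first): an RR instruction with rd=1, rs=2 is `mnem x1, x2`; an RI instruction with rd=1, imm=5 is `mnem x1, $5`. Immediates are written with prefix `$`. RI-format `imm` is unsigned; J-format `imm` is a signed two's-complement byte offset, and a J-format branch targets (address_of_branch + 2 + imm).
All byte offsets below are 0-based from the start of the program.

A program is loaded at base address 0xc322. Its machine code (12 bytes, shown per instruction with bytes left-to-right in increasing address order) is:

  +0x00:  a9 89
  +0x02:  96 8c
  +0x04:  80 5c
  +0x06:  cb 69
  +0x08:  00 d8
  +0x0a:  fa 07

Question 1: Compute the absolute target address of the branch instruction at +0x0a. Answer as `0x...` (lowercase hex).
0xc328

@+0a  little-endian(fa 07) = 0x07fa
  op=0x07fa>>11=0x0 ⇒ jmp (J)
  imm: (w>>0)&0x7ff=0x7fa (s11→-6) → $-6
  target = base 0xc322 + off 0x0a + 2 + imm -6 = 0xc328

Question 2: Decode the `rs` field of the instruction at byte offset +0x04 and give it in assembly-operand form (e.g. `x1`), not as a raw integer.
x4

[04] 80 5c → 0x5c80
  op=0x5c80>>11=0xb ⇒ minus (RR)
  rd@[10:8]=0x4 ⇒ x4
  rs@[7:5]=0x4 ⇒ x4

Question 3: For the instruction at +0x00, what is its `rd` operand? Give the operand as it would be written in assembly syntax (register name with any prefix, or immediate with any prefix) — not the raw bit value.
x1

@+00  little-endian(a9 89) = 0x89a9
  top 5b → 0x11 → cpi [RI]
  rd: (w>>8)&0x7=0x1 → x1
  imm: (w>>0)&0xff=0xa9 → $169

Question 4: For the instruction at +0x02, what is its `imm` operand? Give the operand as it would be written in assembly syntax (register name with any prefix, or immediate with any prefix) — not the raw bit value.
+0x02: 96 8c ⇒ word 0x8c96 (little)
  opcode bits[15:11]=0x11: cpi/RI
  rd: (w>>8)&0x7=0x4 → x4
  imm: (w>>0)&0xff=0x96 → $150

$150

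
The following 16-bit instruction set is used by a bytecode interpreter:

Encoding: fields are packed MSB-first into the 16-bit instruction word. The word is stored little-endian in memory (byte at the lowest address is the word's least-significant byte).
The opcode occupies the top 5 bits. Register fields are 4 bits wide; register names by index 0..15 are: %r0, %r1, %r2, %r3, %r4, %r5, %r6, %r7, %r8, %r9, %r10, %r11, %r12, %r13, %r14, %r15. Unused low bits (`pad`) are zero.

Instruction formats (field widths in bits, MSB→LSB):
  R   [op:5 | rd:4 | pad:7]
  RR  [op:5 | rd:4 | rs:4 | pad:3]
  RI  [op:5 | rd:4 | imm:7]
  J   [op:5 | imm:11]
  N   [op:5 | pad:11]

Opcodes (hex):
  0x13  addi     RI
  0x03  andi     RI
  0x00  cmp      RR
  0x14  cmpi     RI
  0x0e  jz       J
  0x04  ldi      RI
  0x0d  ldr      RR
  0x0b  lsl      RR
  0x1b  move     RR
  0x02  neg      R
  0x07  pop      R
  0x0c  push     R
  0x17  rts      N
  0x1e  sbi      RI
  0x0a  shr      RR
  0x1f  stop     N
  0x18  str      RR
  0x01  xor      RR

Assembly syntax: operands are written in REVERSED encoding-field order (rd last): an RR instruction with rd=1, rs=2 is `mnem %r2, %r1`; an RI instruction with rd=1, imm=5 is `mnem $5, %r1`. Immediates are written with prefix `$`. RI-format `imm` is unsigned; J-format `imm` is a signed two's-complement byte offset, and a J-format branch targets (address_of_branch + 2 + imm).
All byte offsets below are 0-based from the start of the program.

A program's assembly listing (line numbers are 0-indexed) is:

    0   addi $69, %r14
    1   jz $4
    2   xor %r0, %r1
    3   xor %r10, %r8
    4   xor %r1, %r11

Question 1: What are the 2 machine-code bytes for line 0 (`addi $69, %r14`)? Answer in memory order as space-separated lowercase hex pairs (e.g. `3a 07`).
45 9f

0. addi fields op=0x13:5|rd=14:4|imm=69:7 → word 9f45h → 45 9f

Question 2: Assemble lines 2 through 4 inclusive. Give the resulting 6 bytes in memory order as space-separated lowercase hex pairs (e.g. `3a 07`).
80 08 50 0c 88 0d

2. xor fields op=0x1:5|rd=1:4|rs=0:4|pad=0:3 → word 0880h → 80 08
3. xor fields op=0x1:5|rd=8:4|rs=10:4|pad=0:3 → word 0c50h → 50 0c
4. xor fields op=0x1:5|rd=11:4|rs=1:4|pad=0:3 → word 0d88h → 88 0d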